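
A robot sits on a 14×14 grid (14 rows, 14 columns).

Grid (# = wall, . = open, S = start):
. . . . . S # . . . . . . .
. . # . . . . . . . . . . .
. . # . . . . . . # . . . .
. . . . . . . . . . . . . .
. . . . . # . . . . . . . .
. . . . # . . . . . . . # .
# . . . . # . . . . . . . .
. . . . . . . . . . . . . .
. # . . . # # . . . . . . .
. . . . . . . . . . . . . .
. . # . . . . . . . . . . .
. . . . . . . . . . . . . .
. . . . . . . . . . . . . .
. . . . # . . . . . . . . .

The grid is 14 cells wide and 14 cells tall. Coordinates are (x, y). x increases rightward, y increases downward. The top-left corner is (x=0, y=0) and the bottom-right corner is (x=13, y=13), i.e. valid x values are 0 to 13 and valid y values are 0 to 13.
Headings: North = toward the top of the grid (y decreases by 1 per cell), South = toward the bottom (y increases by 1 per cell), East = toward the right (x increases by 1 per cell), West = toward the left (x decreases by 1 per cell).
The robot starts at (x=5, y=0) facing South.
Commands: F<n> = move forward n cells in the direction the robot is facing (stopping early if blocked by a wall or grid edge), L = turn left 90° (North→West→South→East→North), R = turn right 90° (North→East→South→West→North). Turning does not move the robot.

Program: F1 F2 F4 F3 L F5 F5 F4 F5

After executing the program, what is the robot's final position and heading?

Start: (x=5, y=0), facing South
  F1: move forward 1, now at (x=5, y=1)
  F2: move forward 2, now at (x=5, y=3)
  F4: move forward 0/4 (blocked), now at (x=5, y=3)
  F3: move forward 0/3 (blocked), now at (x=5, y=3)
  L: turn left, now facing East
  F5: move forward 5, now at (x=10, y=3)
  F5: move forward 3/5 (blocked), now at (x=13, y=3)
  F4: move forward 0/4 (blocked), now at (x=13, y=3)
  F5: move forward 0/5 (blocked), now at (x=13, y=3)
Final: (x=13, y=3), facing East

Answer: Final position: (x=13, y=3), facing East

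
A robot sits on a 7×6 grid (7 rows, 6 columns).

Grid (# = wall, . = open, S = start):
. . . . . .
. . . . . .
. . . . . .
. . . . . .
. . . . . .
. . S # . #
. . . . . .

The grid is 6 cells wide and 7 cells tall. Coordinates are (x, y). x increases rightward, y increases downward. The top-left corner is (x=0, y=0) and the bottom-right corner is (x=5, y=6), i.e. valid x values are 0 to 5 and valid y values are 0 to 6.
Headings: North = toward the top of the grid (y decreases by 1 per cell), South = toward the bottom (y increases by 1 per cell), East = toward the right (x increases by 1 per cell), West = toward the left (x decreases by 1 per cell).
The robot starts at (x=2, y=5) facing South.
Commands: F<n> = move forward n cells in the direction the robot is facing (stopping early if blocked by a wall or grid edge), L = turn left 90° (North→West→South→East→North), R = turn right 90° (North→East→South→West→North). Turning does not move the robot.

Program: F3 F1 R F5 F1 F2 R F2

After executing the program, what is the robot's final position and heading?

Answer: Final position: (x=0, y=4), facing North

Derivation:
Start: (x=2, y=5), facing South
  F3: move forward 1/3 (blocked), now at (x=2, y=6)
  F1: move forward 0/1 (blocked), now at (x=2, y=6)
  R: turn right, now facing West
  F5: move forward 2/5 (blocked), now at (x=0, y=6)
  F1: move forward 0/1 (blocked), now at (x=0, y=6)
  F2: move forward 0/2 (blocked), now at (x=0, y=6)
  R: turn right, now facing North
  F2: move forward 2, now at (x=0, y=4)
Final: (x=0, y=4), facing North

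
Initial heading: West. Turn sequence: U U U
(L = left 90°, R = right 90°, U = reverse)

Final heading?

Start: West
  U (U-turn (180°)) -> East
  U (U-turn (180°)) -> West
  U (U-turn (180°)) -> East
Final: East

Answer: Final heading: East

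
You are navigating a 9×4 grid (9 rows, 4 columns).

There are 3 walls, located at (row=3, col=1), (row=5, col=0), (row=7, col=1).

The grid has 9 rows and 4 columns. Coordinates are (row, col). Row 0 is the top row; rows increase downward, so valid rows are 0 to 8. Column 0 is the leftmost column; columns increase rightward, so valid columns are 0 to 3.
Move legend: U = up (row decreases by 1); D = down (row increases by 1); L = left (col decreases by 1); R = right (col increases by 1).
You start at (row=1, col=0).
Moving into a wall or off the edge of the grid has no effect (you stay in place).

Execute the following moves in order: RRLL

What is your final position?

Answer: Final position: (row=1, col=0)

Derivation:
Start: (row=1, col=0)
  R (right): (row=1, col=0) -> (row=1, col=1)
  R (right): (row=1, col=1) -> (row=1, col=2)
  L (left): (row=1, col=2) -> (row=1, col=1)
  L (left): (row=1, col=1) -> (row=1, col=0)
Final: (row=1, col=0)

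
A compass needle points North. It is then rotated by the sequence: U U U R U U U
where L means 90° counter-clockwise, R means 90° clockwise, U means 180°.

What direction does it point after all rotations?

Start: North
  U (U-turn (180°)) -> South
  U (U-turn (180°)) -> North
  U (U-turn (180°)) -> South
  R (right (90° clockwise)) -> West
  U (U-turn (180°)) -> East
  U (U-turn (180°)) -> West
  U (U-turn (180°)) -> East
Final: East

Answer: Final heading: East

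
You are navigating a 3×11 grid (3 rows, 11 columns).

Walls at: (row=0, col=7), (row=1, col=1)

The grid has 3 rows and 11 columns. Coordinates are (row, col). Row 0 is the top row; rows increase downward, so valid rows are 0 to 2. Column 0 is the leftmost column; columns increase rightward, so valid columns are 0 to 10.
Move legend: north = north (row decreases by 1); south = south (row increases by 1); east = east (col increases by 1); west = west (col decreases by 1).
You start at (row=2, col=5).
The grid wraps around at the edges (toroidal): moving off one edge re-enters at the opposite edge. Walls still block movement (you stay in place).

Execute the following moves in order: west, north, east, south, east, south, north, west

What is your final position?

Answer: Final position: (row=2, col=5)

Derivation:
Start: (row=2, col=5)
  west (west): (row=2, col=5) -> (row=2, col=4)
  north (north): (row=2, col=4) -> (row=1, col=4)
  east (east): (row=1, col=4) -> (row=1, col=5)
  south (south): (row=1, col=5) -> (row=2, col=5)
  east (east): (row=2, col=5) -> (row=2, col=6)
  south (south): (row=2, col=6) -> (row=0, col=6)
  north (north): (row=0, col=6) -> (row=2, col=6)
  west (west): (row=2, col=6) -> (row=2, col=5)
Final: (row=2, col=5)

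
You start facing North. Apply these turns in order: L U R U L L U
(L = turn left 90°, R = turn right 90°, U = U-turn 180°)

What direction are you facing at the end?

Start: North
  L (left (90° counter-clockwise)) -> West
  U (U-turn (180°)) -> East
  R (right (90° clockwise)) -> South
  U (U-turn (180°)) -> North
  L (left (90° counter-clockwise)) -> West
  L (left (90° counter-clockwise)) -> South
  U (U-turn (180°)) -> North
Final: North

Answer: Final heading: North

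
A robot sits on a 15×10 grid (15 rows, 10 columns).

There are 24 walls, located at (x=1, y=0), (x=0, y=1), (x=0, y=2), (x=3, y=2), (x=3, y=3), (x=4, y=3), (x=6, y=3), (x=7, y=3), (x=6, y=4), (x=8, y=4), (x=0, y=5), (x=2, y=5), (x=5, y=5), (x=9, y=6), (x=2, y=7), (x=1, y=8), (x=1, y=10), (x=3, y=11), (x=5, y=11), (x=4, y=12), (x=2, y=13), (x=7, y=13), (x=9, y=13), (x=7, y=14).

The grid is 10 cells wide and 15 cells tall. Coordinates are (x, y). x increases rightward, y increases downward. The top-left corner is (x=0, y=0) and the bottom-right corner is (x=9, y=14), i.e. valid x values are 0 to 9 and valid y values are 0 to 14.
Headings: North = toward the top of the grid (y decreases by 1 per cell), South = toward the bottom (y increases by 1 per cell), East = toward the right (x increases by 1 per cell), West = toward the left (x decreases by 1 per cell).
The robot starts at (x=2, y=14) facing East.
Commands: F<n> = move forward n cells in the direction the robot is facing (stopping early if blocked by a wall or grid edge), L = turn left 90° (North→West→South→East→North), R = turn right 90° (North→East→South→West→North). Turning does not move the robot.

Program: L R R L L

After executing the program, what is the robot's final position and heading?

Start: (x=2, y=14), facing East
  L: turn left, now facing North
  R: turn right, now facing East
  R: turn right, now facing South
  L: turn left, now facing East
  L: turn left, now facing North
Final: (x=2, y=14), facing North

Answer: Final position: (x=2, y=14), facing North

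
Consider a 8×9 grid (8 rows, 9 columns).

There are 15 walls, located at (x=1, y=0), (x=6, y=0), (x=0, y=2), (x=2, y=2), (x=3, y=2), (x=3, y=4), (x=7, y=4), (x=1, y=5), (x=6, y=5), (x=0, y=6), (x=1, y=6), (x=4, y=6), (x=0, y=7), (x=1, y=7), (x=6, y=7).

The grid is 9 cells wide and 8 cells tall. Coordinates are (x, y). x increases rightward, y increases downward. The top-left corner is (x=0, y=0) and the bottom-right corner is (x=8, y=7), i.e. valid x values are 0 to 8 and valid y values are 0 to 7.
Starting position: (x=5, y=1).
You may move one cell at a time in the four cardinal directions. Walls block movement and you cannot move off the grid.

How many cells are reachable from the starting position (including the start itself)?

BFS flood-fill from (x=5, y=1):
  Distance 0: (x=5, y=1)
  Distance 1: (x=5, y=0), (x=4, y=1), (x=6, y=1), (x=5, y=2)
  Distance 2: (x=4, y=0), (x=3, y=1), (x=7, y=1), (x=4, y=2), (x=6, y=2), (x=5, y=3)
  Distance 3: (x=3, y=0), (x=7, y=0), (x=2, y=1), (x=8, y=1), (x=7, y=2), (x=4, y=3), (x=6, y=3), (x=5, y=4)
  Distance 4: (x=2, y=0), (x=8, y=0), (x=1, y=1), (x=8, y=2), (x=3, y=3), (x=7, y=3), (x=4, y=4), (x=6, y=4), (x=5, y=5)
  Distance 5: (x=0, y=1), (x=1, y=2), (x=2, y=3), (x=8, y=3), (x=4, y=5), (x=5, y=6)
  Distance 6: (x=0, y=0), (x=1, y=3), (x=2, y=4), (x=8, y=4), (x=3, y=5), (x=6, y=6), (x=5, y=7)
  Distance 7: (x=0, y=3), (x=1, y=4), (x=2, y=5), (x=8, y=5), (x=3, y=6), (x=7, y=6), (x=4, y=7)
  Distance 8: (x=0, y=4), (x=7, y=5), (x=2, y=6), (x=8, y=6), (x=3, y=7), (x=7, y=7)
  Distance 9: (x=0, y=5), (x=2, y=7), (x=8, y=7)
Total reachable: 57 (grid has 57 open cells total)

Answer: Reachable cells: 57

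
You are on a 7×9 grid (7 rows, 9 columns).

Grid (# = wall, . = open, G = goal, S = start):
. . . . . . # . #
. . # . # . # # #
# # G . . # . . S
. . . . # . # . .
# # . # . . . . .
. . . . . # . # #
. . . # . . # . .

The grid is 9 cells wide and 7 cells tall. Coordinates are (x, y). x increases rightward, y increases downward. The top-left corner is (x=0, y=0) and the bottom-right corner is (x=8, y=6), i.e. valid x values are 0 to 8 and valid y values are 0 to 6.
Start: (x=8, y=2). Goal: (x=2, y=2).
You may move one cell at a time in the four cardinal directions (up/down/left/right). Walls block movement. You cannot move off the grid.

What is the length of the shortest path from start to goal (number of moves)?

Answer: Shortest path length: 12

Derivation:
BFS from (x=8, y=2) until reaching (x=2, y=2):
  Distance 0: (x=8, y=2)
  Distance 1: (x=7, y=2), (x=8, y=3)
  Distance 2: (x=6, y=2), (x=7, y=3), (x=8, y=4)
  Distance 3: (x=7, y=4)
  Distance 4: (x=6, y=4)
  Distance 5: (x=5, y=4), (x=6, y=5)
  Distance 6: (x=5, y=3), (x=4, y=4)
  Distance 7: (x=4, y=5)
  Distance 8: (x=3, y=5), (x=4, y=6)
  Distance 9: (x=2, y=5), (x=5, y=6)
  Distance 10: (x=2, y=4), (x=1, y=5), (x=2, y=6)
  Distance 11: (x=2, y=3), (x=0, y=5), (x=1, y=6)
  Distance 12: (x=2, y=2), (x=1, y=3), (x=3, y=3), (x=0, y=6)  <- goal reached here
One shortest path (12 moves): (x=8, y=2) -> (x=7, y=2) -> (x=7, y=3) -> (x=7, y=4) -> (x=6, y=4) -> (x=5, y=4) -> (x=4, y=4) -> (x=4, y=5) -> (x=3, y=5) -> (x=2, y=5) -> (x=2, y=4) -> (x=2, y=3) -> (x=2, y=2)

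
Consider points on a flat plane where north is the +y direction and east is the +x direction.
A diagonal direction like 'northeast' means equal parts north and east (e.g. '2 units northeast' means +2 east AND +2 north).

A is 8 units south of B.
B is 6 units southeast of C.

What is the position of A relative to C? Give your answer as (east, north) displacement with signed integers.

Place C at the origin (east=0, north=0).
  B is 6 units southeast of C: delta (east=+6, north=-6); B at (east=6, north=-6).
  A is 8 units south of B: delta (east=+0, north=-8); A at (east=6, north=-14).
Therefore A relative to C: (east=6, north=-14).

Answer: A is at (east=6, north=-14) relative to C.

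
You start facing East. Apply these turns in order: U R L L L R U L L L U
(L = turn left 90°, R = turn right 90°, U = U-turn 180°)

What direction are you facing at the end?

Answer: Final heading: West

Derivation:
Start: East
  U (U-turn (180°)) -> West
  R (right (90° clockwise)) -> North
  L (left (90° counter-clockwise)) -> West
  L (left (90° counter-clockwise)) -> South
  L (left (90° counter-clockwise)) -> East
  R (right (90° clockwise)) -> South
  U (U-turn (180°)) -> North
  L (left (90° counter-clockwise)) -> West
  L (left (90° counter-clockwise)) -> South
  L (left (90° counter-clockwise)) -> East
  U (U-turn (180°)) -> West
Final: West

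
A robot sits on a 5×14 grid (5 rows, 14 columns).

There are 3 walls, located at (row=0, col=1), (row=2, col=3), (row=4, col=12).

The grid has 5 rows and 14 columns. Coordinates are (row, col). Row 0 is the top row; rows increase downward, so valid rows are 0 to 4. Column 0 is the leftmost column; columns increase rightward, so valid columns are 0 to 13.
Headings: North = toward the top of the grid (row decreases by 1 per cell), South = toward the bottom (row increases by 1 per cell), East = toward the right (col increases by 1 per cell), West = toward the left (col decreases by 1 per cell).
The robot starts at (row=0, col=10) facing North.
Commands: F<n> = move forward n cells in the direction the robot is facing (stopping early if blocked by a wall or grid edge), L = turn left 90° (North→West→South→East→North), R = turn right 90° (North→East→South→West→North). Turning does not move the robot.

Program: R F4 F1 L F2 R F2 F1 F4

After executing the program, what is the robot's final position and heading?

Start: (row=0, col=10), facing North
  R: turn right, now facing East
  F4: move forward 3/4 (blocked), now at (row=0, col=13)
  F1: move forward 0/1 (blocked), now at (row=0, col=13)
  L: turn left, now facing North
  F2: move forward 0/2 (blocked), now at (row=0, col=13)
  R: turn right, now facing East
  F2: move forward 0/2 (blocked), now at (row=0, col=13)
  F1: move forward 0/1 (blocked), now at (row=0, col=13)
  F4: move forward 0/4 (blocked), now at (row=0, col=13)
Final: (row=0, col=13), facing East

Answer: Final position: (row=0, col=13), facing East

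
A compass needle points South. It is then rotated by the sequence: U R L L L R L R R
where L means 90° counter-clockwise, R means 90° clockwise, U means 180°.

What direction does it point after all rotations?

Start: South
  U (U-turn (180°)) -> North
  R (right (90° clockwise)) -> East
  L (left (90° counter-clockwise)) -> North
  L (left (90° counter-clockwise)) -> West
  L (left (90° counter-clockwise)) -> South
  R (right (90° clockwise)) -> West
  L (left (90° counter-clockwise)) -> South
  R (right (90° clockwise)) -> West
  R (right (90° clockwise)) -> North
Final: North

Answer: Final heading: North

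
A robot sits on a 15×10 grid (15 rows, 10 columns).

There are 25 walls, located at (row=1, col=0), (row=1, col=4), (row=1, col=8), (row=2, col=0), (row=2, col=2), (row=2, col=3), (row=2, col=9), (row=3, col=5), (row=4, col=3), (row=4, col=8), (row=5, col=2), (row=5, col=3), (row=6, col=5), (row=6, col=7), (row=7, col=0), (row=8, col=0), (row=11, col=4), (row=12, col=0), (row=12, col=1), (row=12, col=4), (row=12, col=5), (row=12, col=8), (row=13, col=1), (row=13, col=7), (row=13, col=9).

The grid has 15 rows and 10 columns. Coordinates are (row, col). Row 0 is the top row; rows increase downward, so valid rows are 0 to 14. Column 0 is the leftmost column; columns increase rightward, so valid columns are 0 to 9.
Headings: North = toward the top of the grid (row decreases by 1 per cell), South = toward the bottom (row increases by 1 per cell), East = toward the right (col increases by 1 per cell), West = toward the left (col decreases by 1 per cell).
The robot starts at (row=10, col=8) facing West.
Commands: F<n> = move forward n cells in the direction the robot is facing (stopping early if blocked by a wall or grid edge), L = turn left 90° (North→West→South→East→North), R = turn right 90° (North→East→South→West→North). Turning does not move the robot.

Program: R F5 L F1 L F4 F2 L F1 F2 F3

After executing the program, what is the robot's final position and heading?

Start: (row=10, col=8), facing West
  R: turn right, now facing North
  F5: move forward 5, now at (row=5, col=8)
  L: turn left, now facing West
  F1: move forward 1, now at (row=5, col=7)
  L: turn left, now facing South
  F4: move forward 0/4 (blocked), now at (row=5, col=7)
  F2: move forward 0/2 (blocked), now at (row=5, col=7)
  L: turn left, now facing East
  F1: move forward 1, now at (row=5, col=8)
  F2: move forward 1/2 (blocked), now at (row=5, col=9)
  F3: move forward 0/3 (blocked), now at (row=5, col=9)
Final: (row=5, col=9), facing East

Answer: Final position: (row=5, col=9), facing East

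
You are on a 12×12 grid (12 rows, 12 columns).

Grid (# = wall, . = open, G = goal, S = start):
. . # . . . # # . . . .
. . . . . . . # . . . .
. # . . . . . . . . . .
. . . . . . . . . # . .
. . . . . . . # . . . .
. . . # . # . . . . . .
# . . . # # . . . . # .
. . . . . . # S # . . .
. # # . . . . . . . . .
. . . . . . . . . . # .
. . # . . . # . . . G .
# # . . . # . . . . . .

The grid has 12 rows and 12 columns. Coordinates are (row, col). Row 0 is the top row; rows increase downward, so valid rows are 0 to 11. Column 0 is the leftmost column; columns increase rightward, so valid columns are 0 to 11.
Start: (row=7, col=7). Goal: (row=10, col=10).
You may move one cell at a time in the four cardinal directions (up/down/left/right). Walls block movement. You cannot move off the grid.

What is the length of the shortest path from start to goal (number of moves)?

BFS from (row=7, col=7) until reaching (row=10, col=10):
  Distance 0: (row=7, col=7)
  Distance 1: (row=6, col=7), (row=8, col=7)
  Distance 2: (row=5, col=7), (row=6, col=6), (row=6, col=8), (row=8, col=6), (row=8, col=8), (row=9, col=7)
  Distance 3: (row=5, col=6), (row=5, col=8), (row=6, col=9), (row=8, col=5), (row=8, col=9), (row=9, col=6), (row=9, col=8), (row=10, col=7)
  Distance 4: (row=4, col=6), (row=4, col=8), (row=5, col=9), (row=7, col=5), (row=7, col=9), (row=8, col=4), (row=8, col=10), (row=9, col=5), (row=9, col=9), (row=10, col=8), (row=11, col=7)
  Distance 5: (row=3, col=6), (row=3, col=8), (row=4, col=5), (row=4, col=9), (row=5, col=10), (row=7, col=4), (row=7, col=10), (row=8, col=3), (row=8, col=11), (row=9, col=4), (row=10, col=5), (row=10, col=9), (row=11, col=6), (row=11, col=8)
  Distance 6: (row=2, col=6), (row=2, col=8), (row=3, col=5), (row=3, col=7), (row=4, col=4), (row=4, col=10), (row=5, col=11), (row=7, col=3), (row=7, col=11), (row=9, col=3), (row=9, col=11), (row=10, col=4), (row=10, col=10), (row=11, col=9)  <- goal reached here
One shortest path (6 moves): (row=7, col=7) -> (row=8, col=7) -> (row=8, col=8) -> (row=8, col=9) -> (row=9, col=9) -> (row=10, col=9) -> (row=10, col=10)

Answer: Shortest path length: 6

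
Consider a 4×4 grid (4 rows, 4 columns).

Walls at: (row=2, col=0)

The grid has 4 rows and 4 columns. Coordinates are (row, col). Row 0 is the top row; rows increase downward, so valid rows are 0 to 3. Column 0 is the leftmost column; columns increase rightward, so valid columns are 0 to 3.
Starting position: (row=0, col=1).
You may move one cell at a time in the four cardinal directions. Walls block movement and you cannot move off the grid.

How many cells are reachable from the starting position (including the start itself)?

Answer: Reachable cells: 15

Derivation:
BFS flood-fill from (row=0, col=1):
  Distance 0: (row=0, col=1)
  Distance 1: (row=0, col=0), (row=0, col=2), (row=1, col=1)
  Distance 2: (row=0, col=3), (row=1, col=0), (row=1, col=2), (row=2, col=1)
  Distance 3: (row=1, col=3), (row=2, col=2), (row=3, col=1)
  Distance 4: (row=2, col=3), (row=3, col=0), (row=3, col=2)
  Distance 5: (row=3, col=3)
Total reachable: 15 (grid has 15 open cells total)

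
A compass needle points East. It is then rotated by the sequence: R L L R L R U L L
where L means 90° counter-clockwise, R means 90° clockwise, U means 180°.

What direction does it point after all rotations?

Start: East
  R (right (90° clockwise)) -> South
  L (left (90° counter-clockwise)) -> East
  L (left (90° counter-clockwise)) -> North
  R (right (90° clockwise)) -> East
  L (left (90° counter-clockwise)) -> North
  R (right (90° clockwise)) -> East
  U (U-turn (180°)) -> West
  L (left (90° counter-clockwise)) -> South
  L (left (90° counter-clockwise)) -> East
Final: East

Answer: Final heading: East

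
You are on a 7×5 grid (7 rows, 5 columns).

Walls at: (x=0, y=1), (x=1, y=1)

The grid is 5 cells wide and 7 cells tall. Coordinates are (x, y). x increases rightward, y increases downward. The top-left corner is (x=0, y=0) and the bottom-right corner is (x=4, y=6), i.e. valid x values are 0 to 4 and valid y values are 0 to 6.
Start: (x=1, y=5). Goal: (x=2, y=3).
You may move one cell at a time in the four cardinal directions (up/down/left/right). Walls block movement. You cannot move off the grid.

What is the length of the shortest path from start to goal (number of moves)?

BFS from (x=1, y=5) until reaching (x=2, y=3):
  Distance 0: (x=1, y=5)
  Distance 1: (x=1, y=4), (x=0, y=5), (x=2, y=5), (x=1, y=6)
  Distance 2: (x=1, y=3), (x=0, y=4), (x=2, y=4), (x=3, y=5), (x=0, y=6), (x=2, y=6)
  Distance 3: (x=1, y=2), (x=0, y=3), (x=2, y=3), (x=3, y=4), (x=4, y=5), (x=3, y=6)  <- goal reached here
One shortest path (3 moves): (x=1, y=5) -> (x=2, y=5) -> (x=2, y=4) -> (x=2, y=3)

Answer: Shortest path length: 3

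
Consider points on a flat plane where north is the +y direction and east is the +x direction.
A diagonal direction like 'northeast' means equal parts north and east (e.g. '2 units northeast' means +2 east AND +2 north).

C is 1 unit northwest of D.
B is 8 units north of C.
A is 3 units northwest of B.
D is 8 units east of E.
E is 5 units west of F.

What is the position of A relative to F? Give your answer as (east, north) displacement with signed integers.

Answer: A is at (east=-1, north=12) relative to F.

Derivation:
Place F at the origin (east=0, north=0).
  E is 5 units west of F: delta (east=-5, north=+0); E at (east=-5, north=0).
  D is 8 units east of E: delta (east=+8, north=+0); D at (east=3, north=0).
  C is 1 unit northwest of D: delta (east=-1, north=+1); C at (east=2, north=1).
  B is 8 units north of C: delta (east=+0, north=+8); B at (east=2, north=9).
  A is 3 units northwest of B: delta (east=-3, north=+3); A at (east=-1, north=12).
Therefore A relative to F: (east=-1, north=12).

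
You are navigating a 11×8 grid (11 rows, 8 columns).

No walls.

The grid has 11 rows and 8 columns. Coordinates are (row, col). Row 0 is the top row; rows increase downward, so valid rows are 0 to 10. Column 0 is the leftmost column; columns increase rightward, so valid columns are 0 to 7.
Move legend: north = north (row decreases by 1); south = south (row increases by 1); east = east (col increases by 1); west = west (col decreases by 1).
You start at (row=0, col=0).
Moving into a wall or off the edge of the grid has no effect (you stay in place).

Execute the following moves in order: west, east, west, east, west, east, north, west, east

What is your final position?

Answer: Final position: (row=0, col=1)

Derivation:
Start: (row=0, col=0)
  west (west): blocked, stay at (row=0, col=0)
  east (east): (row=0, col=0) -> (row=0, col=1)
  west (west): (row=0, col=1) -> (row=0, col=0)
  east (east): (row=0, col=0) -> (row=0, col=1)
  west (west): (row=0, col=1) -> (row=0, col=0)
  east (east): (row=0, col=0) -> (row=0, col=1)
  north (north): blocked, stay at (row=0, col=1)
  west (west): (row=0, col=1) -> (row=0, col=0)
  east (east): (row=0, col=0) -> (row=0, col=1)
Final: (row=0, col=1)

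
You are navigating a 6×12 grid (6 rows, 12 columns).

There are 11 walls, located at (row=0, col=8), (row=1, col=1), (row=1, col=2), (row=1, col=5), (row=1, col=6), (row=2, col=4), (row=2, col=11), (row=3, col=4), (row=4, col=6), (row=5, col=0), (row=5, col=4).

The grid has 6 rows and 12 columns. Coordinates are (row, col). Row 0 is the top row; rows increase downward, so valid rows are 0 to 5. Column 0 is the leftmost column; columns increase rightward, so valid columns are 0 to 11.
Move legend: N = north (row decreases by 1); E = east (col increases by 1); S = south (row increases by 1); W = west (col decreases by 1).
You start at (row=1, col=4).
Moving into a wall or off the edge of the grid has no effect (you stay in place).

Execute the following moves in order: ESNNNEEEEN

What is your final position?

Answer: Final position: (row=0, col=7)

Derivation:
Start: (row=1, col=4)
  E (east): blocked, stay at (row=1, col=4)
  S (south): blocked, stay at (row=1, col=4)
  N (north): (row=1, col=4) -> (row=0, col=4)
  N (north): blocked, stay at (row=0, col=4)
  N (north): blocked, stay at (row=0, col=4)
  E (east): (row=0, col=4) -> (row=0, col=5)
  E (east): (row=0, col=5) -> (row=0, col=6)
  E (east): (row=0, col=6) -> (row=0, col=7)
  E (east): blocked, stay at (row=0, col=7)
  N (north): blocked, stay at (row=0, col=7)
Final: (row=0, col=7)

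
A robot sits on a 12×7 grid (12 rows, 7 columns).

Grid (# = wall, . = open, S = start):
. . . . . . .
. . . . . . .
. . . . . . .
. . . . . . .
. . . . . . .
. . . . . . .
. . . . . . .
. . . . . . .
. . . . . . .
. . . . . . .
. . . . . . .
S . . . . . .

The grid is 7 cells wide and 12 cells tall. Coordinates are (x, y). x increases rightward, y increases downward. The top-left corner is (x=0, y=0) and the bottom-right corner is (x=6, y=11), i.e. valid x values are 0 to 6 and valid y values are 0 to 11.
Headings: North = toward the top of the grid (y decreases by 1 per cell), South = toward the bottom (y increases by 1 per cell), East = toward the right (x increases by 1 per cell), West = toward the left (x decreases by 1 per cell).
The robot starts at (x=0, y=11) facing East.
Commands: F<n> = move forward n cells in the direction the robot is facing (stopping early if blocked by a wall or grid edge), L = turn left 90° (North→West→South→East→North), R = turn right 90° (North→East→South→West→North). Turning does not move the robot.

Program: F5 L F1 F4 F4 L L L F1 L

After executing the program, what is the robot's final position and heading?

Answer: Final position: (x=6, y=2), facing North

Derivation:
Start: (x=0, y=11), facing East
  F5: move forward 5, now at (x=5, y=11)
  L: turn left, now facing North
  F1: move forward 1, now at (x=5, y=10)
  F4: move forward 4, now at (x=5, y=6)
  F4: move forward 4, now at (x=5, y=2)
  L: turn left, now facing West
  L: turn left, now facing South
  L: turn left, now facing East
  F1: move forward 1, now at (x=6, y=2)
  L: turn left, now facing North
Final: (x=6, y=2), facing North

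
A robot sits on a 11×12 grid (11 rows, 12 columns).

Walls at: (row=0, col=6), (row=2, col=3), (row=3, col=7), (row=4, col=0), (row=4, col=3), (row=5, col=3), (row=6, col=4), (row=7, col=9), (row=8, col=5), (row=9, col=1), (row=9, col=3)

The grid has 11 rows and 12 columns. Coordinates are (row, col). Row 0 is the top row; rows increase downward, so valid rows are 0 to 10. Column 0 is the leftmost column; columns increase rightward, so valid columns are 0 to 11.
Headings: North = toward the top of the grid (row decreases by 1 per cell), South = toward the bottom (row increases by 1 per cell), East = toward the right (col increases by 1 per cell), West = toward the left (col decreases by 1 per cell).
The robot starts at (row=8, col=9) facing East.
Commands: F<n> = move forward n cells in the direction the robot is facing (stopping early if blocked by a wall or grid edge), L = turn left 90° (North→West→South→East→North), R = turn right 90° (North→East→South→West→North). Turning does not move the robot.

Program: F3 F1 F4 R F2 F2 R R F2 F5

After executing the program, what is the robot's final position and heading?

Start: (row=8, col=9), facing East
  F3: move forward 2/3 (blocked), now at (row=8, col=11)
  F1: move forward 0/1 (blocked), now at (row=8, col=11)
  F4: move forward 0/4 (blocked), now at (row=8, col=11)
  R: turn right, now facing South
  F2: move forward 2, now at (row=10, col=11)
  F2: move forward 0/2 (blocked), now at (row=10, col=11)
  R: turn right, now facing West
  R: turn right, now facing North
  F2: move forward 2, now at (row=8, col=11)
  F5: move forward 5, now at (row=3, col=11)
Final: (row=3, col=11), facing North

Answer: Final position: (row=3, col=11), facing North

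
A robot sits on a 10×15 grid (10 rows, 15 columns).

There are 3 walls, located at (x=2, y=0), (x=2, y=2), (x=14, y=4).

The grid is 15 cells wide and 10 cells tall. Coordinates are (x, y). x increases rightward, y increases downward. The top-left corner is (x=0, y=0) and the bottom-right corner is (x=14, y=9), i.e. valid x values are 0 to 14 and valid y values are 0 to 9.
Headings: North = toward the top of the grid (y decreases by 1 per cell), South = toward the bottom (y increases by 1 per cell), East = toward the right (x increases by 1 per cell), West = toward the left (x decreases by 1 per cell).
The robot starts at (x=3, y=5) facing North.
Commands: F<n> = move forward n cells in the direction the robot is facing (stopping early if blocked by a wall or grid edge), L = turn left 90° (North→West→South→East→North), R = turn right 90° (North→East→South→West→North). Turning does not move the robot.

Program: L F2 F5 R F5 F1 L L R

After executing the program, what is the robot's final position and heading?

Answer: Final position: (x=0, y=0), facing West

Derivation:
Start: (x=3, y=5), facing North
  L: turn left, now facing West
  F2: move forward 2, now at (x=1, y=5)
  F5: move forward 1/5 (blocked), now at (x=0, y=5)
  R: turn right, now facing North
  F5: move forward 5, now at (x=0, y=0)
  F1: move forward 0/1 (blocked), now at (x=0, y=0)
  L: turn left, now facing West
  L: turn left, now facing South
  R: turn right, now facing West
Final: (x=0, y=0), facing West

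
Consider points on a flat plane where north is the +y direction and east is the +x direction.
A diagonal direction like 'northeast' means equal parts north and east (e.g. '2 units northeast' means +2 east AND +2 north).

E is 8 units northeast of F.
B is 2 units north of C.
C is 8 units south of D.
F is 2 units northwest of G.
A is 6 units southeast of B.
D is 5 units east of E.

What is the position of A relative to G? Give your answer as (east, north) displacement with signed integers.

Place G at the origin (east=0, north=0).
  F is 2 units northwest of G: delta (east=-2, north=+2); F at (east=-2, north=2).
  E is 8 units northeast of F: delta (east=+8, north=+8); E at (east=6, north=10).
  D is 5 units east of E: delta (east=+5, north=+0); D at (east=11, north=10).
  C is 8 units south of D: delta (east=+0, north=-8); C at (east=11, north=2).
  B is 2 units north of C: delta (east=+0, north=+2); B at (east=11, north=4).
  A is 6 units southeast of B: delta (east=+6, north=-6); A at (east=17, north=-2).
Therefore A relative to G: (east=17, north=-2).

Answer: A is at (east=17, north=-2) relative to G.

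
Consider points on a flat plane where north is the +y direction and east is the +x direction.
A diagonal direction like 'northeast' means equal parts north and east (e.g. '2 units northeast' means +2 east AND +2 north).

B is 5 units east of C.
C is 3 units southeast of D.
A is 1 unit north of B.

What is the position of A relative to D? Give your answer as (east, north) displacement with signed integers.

Answer: A is at (east=8, north=-2) relative to D.

Derivation:
Place D at the origin (east=0, north=0).
  C is 3 units southeast of D: delta (east=+3, north=-3); C at (east=3, north=-3).
  B is 5 units east of C: delta (east=+5, north=+0); B at (east=8, north=-3).
  A is 1 unit north of B: delta (east=+0, north=+1); A at (east=8, north=-2).
Therefore A relative to D: (east=8, north=-2).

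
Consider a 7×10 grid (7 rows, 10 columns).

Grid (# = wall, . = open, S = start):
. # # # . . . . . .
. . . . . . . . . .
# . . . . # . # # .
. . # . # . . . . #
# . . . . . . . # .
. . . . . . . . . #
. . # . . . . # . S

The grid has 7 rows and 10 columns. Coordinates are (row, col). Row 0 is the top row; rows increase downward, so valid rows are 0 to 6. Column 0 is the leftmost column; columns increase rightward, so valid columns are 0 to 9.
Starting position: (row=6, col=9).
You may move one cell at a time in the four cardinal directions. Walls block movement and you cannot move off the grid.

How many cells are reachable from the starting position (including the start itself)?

Answer: Reachable cells: 54

Derivation:
BFS flood-fill from (row=6, col=9):
  Distance 0: (row=6, col=9)
  Distance 1: (row=6, col=8)
  Distance 2: (row=5, col=8)
  Distance 3: (row=5, col=7)
  Distance 4: (row=4, col=7), (row=5, col=6)
  Distance 5: (row=3, col=7), (row=4, col=6), (row=5, col=5), (row=6, col=6)
  Distance 6: (row=3, col=6), (row=3, col=8), (row=4, col=5), (row=5, col=4), (row=6, col=5)
  Distance 7: (row=2, col=6), (row=3, col=5), (row=4, col=4), (row=5, col=3), (row=6, col=4)
  Distance 8: (row=1, col=6), (row=4, col=3), (row=5, col=2), (row=6, col=3)
  Distance 9: (row=0, col=6), (row=1, col=5), (row=1, col=7), (row=3, col=3), (row=4, col=2), (row=5, col=1)
  Distance 10: (row=0, col=5), (row=0, col=7), (row=1, col=4), (row=1, col=8), (row=2, col=3), (row=4, col=1), (row=5, col=0), (row=6, col=1)
  Distance 11: (row=0, col=4), (row=0, col=8), (row=1, col=3), (row=1, col=9), (row=2, col=2), (row=2, col=4), (row=3, col=1), (row=6, col=0)
  Distance 12: (row=0, col=9), (row=1, col=2), (row=2, col=1), (row=2, col=9), (row=3, col=0)
  Distance 13: (row=1, col=1)
  Distance 14: (row=1, col=0)
  Distance 15: (row=0, col=0)
Total reachable: 54 (grid has 55 open cells total)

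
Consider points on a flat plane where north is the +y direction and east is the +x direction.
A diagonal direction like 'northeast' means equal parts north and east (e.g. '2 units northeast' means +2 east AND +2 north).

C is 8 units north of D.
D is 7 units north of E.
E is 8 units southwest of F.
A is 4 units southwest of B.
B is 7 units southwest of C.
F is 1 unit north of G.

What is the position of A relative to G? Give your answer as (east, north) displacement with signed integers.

Place G at the origin (east=0, north=0).
  F is 1 unit north of G: delta (east=+0, north=+1); F at (east=0, north=1).
  E is 8 units southwest of F: delta (east=-8, north=-8); E at (east=-8, north=-7).
  D is 7 units north of E: delta (east=+0, north=+7); D at (east=-8, north=0).
  C is 8 units north of D: delta (east=+0, north=+8); C at (east=-8, north=8).
  B is 7 units southwest of C: delta (east=-7, north=-7); B at (east=-15, north=1).
  A is 4 units southwest of B: delta (east=-4, north=-4); A at (east=-19, north=-3).
Therefore A relative to G: (east=-19, north=-3).

Answer: A is at (east=-19, north=-3) relative to G.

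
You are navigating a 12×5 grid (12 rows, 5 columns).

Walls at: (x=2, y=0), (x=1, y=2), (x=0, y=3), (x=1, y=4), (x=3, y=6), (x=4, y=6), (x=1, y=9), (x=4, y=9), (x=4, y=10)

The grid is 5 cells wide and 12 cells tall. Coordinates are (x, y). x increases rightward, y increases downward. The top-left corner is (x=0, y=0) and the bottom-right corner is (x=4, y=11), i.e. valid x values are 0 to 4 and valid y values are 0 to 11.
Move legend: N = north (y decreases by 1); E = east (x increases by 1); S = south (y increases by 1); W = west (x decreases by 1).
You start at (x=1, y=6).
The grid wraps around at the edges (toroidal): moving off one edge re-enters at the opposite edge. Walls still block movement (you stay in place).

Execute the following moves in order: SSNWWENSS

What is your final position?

Answer: Final position: (x=0, y=8)

Derivation:
Start: (x=1, y=6)
  S (south): (x=1, y=6) -> (x=1, y=7)
  S (south): (x=1, y=7) -> (x=1, y=8)
  N (north): (x=1, y=8) -> (x=1, y=7)
  W (west): (x=1, y=7) -> (x=0, y=7)
  W (west): (x=0, y=7) -> (x=4, y=7)
  E (east): (x=4, y=7) -> (x=0, y=7)
  N (north): (x=0, y=7) -> (x=0, y=6)
  S (south): (x=0, y=6) -> (x=0, y=7)
  S (south): (x=0, y=7) -> (x=0, y=8)
Final: (x=0, y=8)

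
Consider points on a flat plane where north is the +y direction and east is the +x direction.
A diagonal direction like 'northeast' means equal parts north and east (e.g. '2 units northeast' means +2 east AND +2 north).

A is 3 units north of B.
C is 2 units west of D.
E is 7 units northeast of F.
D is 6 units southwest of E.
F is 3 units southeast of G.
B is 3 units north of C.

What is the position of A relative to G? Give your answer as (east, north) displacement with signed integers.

Answer: A is at (east=2, north=4) relative to G.

Derivation:
Place G at the origin (east=0, north=0).
  F is 3 units southeast of G: delta (east=+3, north=-3); F at (east=3, north=-3).
  E is 7 units northeast of F: delta (east=+7, north=+7); E at (east=10, north=4).
  D is 6 units southwest of E: delta (east=-6, north=-6); D at (east=4, north=-2).
  C is 2 units west of D: delta (east=-2, north=+0); C at (east=2, north=-2).
  B is 3 units north of C: delta (east=+0, north=+3); B at (east=2, north=1).
  A is 3 units north of B: delta (east=+0, north=+3); A at (east=2, north=4).
Therefore A relative to G: (east=2, north=4).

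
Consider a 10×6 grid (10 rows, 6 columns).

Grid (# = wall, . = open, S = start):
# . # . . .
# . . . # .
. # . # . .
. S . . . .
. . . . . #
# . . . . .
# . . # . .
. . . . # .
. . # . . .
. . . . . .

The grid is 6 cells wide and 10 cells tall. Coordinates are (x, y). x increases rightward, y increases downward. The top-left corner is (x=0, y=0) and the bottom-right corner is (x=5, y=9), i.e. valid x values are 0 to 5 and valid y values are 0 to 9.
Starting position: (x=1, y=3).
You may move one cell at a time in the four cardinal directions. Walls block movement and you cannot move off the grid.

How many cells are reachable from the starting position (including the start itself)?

Answer: Reachable cells: 48

Derivation:
BFS flood-fill from (x=1, y=3):
  Distance 0: (x=1, y=3)
  Distance 1: (x=0, y=3), (x=2, y=3), (x=1, y=4)
  Distance 2: (x=0, y=2), (x=2, y=2), (x=3, y=3), (x=0, y=4), (x=2, y=4), (x=1, y=5)
  Distance 3: (x=2, y=1), (x=4, y=3), (x=3, y=4), (x=2, y=5), (x=1, y=6)
  Distance 4: (x=1, y=1), (x=3, y=1), (x=4, y=2), (x=5, y=3), (x=4, y=4), (x=3, y=5), (x=2, y=6), (x=1, y=7)
  Distance 5: (x=1, y=0), (x=3, y=0), (x=5, y=2), (x=4, y=5), (x=0, y=7), (x=2, y=7), (x=1, y=8)
  Distance 6: (x=4, y=0), (x=5, y=1), (x=5, y=5), (x=4, y=6), (x=3, y=7), (x=0, y=8), (x=1, y=9)
  Distance 7: (x=5, y=0), (x=5, y=6), (x=3, y=8), (x=0, y=9), (x=2, y=9)
  Distance 8: (x=5, y=7), (x=4, y=8), (x=3, y=9)
  Distance 9: (x=5, y=8), (x=4, y=9)
  Distance 10: (x=5, y=9)
Total reachable: 48 (grid has 48 open cells total)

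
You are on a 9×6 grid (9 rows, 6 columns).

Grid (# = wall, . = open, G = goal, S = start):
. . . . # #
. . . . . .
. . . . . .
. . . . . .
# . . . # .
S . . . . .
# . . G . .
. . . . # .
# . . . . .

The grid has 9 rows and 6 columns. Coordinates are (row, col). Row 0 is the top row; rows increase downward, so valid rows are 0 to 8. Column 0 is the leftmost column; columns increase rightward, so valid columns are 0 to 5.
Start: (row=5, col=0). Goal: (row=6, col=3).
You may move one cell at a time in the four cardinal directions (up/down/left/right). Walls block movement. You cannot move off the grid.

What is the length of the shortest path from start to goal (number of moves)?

BFS from (row=5, col=0) until reaching (row=6, col=3):
  Distance 0: (row=5, col=0)
  Distance 1: (row=5, col=1)
  Distance 2: (row=4, col=1), (row=5, col=2), (row=6, col=1)
  Distance 3: (row=3, col=1), (row=4, col=2), (row=5, col=3), (row=6, col=2), (row=7, col=1)
  Distance 4: (row=2, col=1), (row=3, col=0), (row=3, col=2), (row=4, col=3), (row=5, col=4), (row=6, col=3), (row=7, col=0), (row=7, col=2), (row=8, col=1)  <- goal reached here
One shortest path (4 moves): (row=5, col=0) -> (row=5, col=1) -> (row=5, col=2) -> (row=5, col=3) -> (row=6, col=3)

Answer: Shortest path length: 4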